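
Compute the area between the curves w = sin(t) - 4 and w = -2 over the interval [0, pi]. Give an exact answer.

-2 + 2*pi

On [0, pi], (sin(t) - 4) - (-2) = sin(t) - 2 is ≤ 0 throughout, so the area is a single integral of |sin(t) - 2|.
∫[0,pi] (sin(t) - 2) dt = 2 - 2*pi; the area of that piece is -2 + 2*pi.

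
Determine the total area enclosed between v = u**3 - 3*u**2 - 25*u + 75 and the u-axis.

The curve meets the u-axis where u**3 - 3*u**2 - 25*u + 75 = 0, i.e. (u - 5)*(u - 3)*(u + 5) = 0, at u = -5, 3, 5.
On [-5, 3] the curve lies above the axis; ∫[-5,3] (u**3 - 3*u**2 - 25*u + 75) du = 512, giving area 512.
On [3, 5] the curve lies below the axis; ∫[3,5] (u**3 - 3*u**2 - 25*u + 75) du = -12, giving area 12.
Total area = 512 + 12 = 524.

524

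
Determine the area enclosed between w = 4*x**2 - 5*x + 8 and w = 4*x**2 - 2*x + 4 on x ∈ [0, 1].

On [0, 1], (4*x**2 - 5*x + 8) - (4*x**2 - 2*x + 4) = -3*x + 4 is ≥ 0 throughout, so the area is a single integral of |-3*x + 4|.
∫[0,1] (-3*x + 4) dx = 5/2.

5/2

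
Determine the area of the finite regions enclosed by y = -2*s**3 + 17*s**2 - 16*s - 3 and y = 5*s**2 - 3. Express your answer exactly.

Set the curves equal: -2*s**3 + 17*s**2 - 16*s - 3 = 5*s**2 - 3, so -2*s**3 + 12*s**2 - 16*s = 0, which factors as -2*s*(s - 4)*(s - 2) = 0. The curves meet at s = 0, 2, 4.
On [0, 2], y = 5*s**2 - 3 is on top; that piece has area ∫[0,2] (-(-2*s**3 + 12*s**2 - 16*s)) ds = 8.
On [2, 4], y = -2*s**3 + 17*s**2 - 16*s - 3 is on top; that piece has area ∫[2,4] (-2*s**3 + 12*s**2 - 16*s) ds = 8.
Total enclosed area = 8 + 8 = 16.

16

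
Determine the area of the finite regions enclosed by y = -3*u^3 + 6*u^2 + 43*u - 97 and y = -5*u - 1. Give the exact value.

Set the curves equal: -3*u^3 + 6*u^2 + 43*u - 97 = -5*u - 1, so -3*u^3 + 6*u^2 + 48*u - 96 = 0, which factors as -3*(u - 4)*(u - 2)*(u + 4) = 0. The curves meet at u = -4, 2, 4.
On [-4, 2], y = -5*u - 1 is on top; that piece has area ∫[-4,2] (-(-3*u^3 + 6*u^2 + 48*u - 96)) du = 540.
On [2, 4], y = -3*u^3 + 6*u^2 + 43*u - 97 is on top; that piece has area ∫[2,4] (-3*u^3 + 6*u^2 + 48*u - 96) du = 28.
Total enclosed area = 540 + 28 = 568.

568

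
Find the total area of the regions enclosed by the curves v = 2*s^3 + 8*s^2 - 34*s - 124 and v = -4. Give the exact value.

Set the curves equal: 2*s^3 + 8*s^2 - 34*s - 124 = -4, so 2*s^3 + 8*s^2 - 34*s - 120 = 0, which factors as 2*(s - 4)*(s + 3)*(s + 5) = 0. The curves meet at s = -5, -3, 4.
On [-5, -3], v = 2*s^3 + 8*s^2 - 34*s - 124 is on top; that piece has area ∫[-5,-3] (2*s^3 + 8*s^2 - 34*s - 120) ds = 64/3.
On [-3, 4], v = -4 is on top; that piece has area ∫[-3,4] (-(2*s^3 + 8*s^2 - 34*s - 120)) ds = 3773/6.
Total enclosed area = 64/3 + 3773/6 = 3901/6.

3901/6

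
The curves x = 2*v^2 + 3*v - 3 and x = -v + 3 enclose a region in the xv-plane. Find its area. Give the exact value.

Both boundary curves give x as a function of v, so integrate with respect to v. Setting them equal: 2*v^2 + 4*v - 6 = 0, i.e. 2*(v - 1)*(v + 3) = 0, so they meet at v = -3, 1.
For v in [-3, 1], x = 2*v^2 + 3*v - 3 is on the left; area = ∫[-3,1] (-(2*v^2 + 4*v - 6)) dv = 64/3.

64/3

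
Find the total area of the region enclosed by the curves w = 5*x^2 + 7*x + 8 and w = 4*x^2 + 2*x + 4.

Set the curves equal: 5*x^2 + 7*x + 8 = 4*x^2 + 2*x + 4, so x^2 + 5*x + 4 = 0, which factors as (x + 1)*(x + 4) = 0. The curves meet at x = -4, -1.
On [-4, -1], w = 4*x^2 + 2*x + 4 is on top; that piece has area ∫[-4,-1] (-(x^2 + 5*x + 4)) dx = 9/2.

9/2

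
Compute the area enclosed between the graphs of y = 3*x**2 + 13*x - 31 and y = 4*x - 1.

Set the curves equal: 3*x**2 + 13*x - 31 = 4*x - 1, so 3*x**2 + 9*x - 30 = 0, which factors as 3*(x - 2)*(x + 5) = 0. The curves meet at x = -5, 2.
On [-5, 2], y = 4*x - 1 is on top; that piece has area ∫[-5,2] (-(3*x**2 + 9*x - 30)) dx = 343/2.

343/2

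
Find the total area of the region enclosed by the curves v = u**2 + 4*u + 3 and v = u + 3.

9/2

Set the curves equal: u**2 + 4*u + 3 = u + 3, so u**2 + 3*u = 0, which factors as u*(u + 3) = 0. The curves meet at u = -3, 0.
On [-3, 0], v = u + 3 is on top; that piece has area ∫[-3,0] (-(u**2 + 3*u)) du = 9/2.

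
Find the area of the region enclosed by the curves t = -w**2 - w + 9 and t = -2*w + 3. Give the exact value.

125/6

Both boundary curves give t as a function of w, so integrate with respect to w. Setting them equal: -w**2 + w + 6 = 0, i.e. -(w - 3)*(w + 2) = 0, so they meet at w = -2, 3.
For w in [-2, 3], t = -w**2 - w + 9 is on the right; area = ∫[-2,3] (-w**2 + w + 6) dw = 125/6.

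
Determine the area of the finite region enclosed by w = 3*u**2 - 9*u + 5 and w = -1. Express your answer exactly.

Set the curves equal: 3*u**2 - 9*u + 5 = -1, so 3*u**2 - 9*u + 6 = 0, which factors as 3*(u - 2)*(u - 1) = 0. The curves meet at u = 1, 2.
On [1, 2], w = -1 is on top; that piece has area ∫[1,2] (-(3*u**2 - 9*u + 6)) du = 1/2.

1/2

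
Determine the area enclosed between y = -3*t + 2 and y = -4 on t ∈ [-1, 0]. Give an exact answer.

On [-1, 0], (-3*t + 2) - (-4) = -3*t + 6 is ≥ 0 throughout, so the area is a single integral of |-3*t + 6|.
∫[-1,0] (-3*t + 6) dt = 15/2.

15/2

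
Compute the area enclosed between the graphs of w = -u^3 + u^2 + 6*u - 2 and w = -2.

Set the curves equal: -u^3 + u^2 + 6*u - 2 = -2, so -u^3 + u^2 + 6*u = 0, which factors as -u*(u - 3)*(u + 2) = 0. The curves meet at u = -2, 0, 3.
On [-2, 0], w = -2 is on top; that piece has area ∫[-2,0] (-(-u^3 + u^2 + 6*u)) du = 16/3.
On [0, 3], w = -u^3 + u^2 + 6*u - 2 is on top; that piece has area ∫[0,3] (-u^3 + u^2 + 6*u) du = 63/4.
Total enclosed area = 16/3 + 63/4 = 253/12.

253/12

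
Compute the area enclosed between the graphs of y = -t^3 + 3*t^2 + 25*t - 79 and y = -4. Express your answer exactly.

524

Set the curves equal: -t^3 + 3*t^2 + 25*t - 79 = -4, so -t^3 + 3*t^2 + 25*t - 75 = 0, which factors as -(t - 5)*(t - 3)*(t + 5) = 0. The curves meet at t = -5, 3, 5.
On [-5, 3], y = -4 is on top; that piece has area ∫[-5,3] (-(-t^3 + 3*t^2 + 25*t - 75)) dt = 512.
On [3, 5], y = -t^3 + 3*t^2 + 25*t - 79 is on top; that piece has area ∫[3,5] (-t^3 + 3*t^2 + 25*t - 75) dt = 12.
Total enclosed area = 512 + 12 = 524.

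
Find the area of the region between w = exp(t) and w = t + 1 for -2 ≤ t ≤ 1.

On [-2, 1], (exp(t)) - (t + 1) = -t + exp(t) - 1 is ≥ 0 throughout, so the area is a single integral of |-t + exp(t) - 1|.
∫[-2,1] (-t + exp(t) - 1) dt = -3/2 - exp(-2) + exp(1).

-3/2 - exp(-2) + exp(1)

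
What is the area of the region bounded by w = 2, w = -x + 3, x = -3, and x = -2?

7/2

On [-3, -2], (2) - (-x + 3) = x - 1 is ≤ 0 throughout, so the area is a single integral of |x - 1|.
∫[-3,-2] (x - 1) dx = -7/2; the area of that piece is 7/2.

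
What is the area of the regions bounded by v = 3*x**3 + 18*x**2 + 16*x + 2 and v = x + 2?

393/4

Set the curves equal: 3*x**3 + 18*x**2 + 16*x + 2 = x + 2, so 3*x**3 + 18*x**2 + 15*x = 0, which factors as 3*x*(x + 1)*(x + 5) = 0. The curves meet at x = -5, -1, 0.
On [-5, -1], v = 3*x**3 + 18*x**2 + 16*x + 2 is on top; that piece has area ∫[-5,-1] (3*x**3 + 18*x**2 + 15*x) dx = 96.
On [-1, 0], v = x + 2 is on top; that piece has area ∫[-1,0] (-(3*x**3 + 18*x**2 + 15*x)) dx = 9/4.
Total enclosed area = 96 + 9/4 = 393/4.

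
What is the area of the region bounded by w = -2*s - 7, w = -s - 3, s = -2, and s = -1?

5/2

On [-2, -1], (-2*s - 7) - (-s - 3) = -s - 4 is ≤ 0 throughout, so the area is a single integral of |-s - 4|.
∫[-2,-1] (-s - 4) ds = -5/2; the area of that piece is 5/2.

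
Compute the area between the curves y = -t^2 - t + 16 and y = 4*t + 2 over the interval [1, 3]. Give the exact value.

The difference (-t^2 - t + 16) - (4*t + 2) = -t^2 - 5*t + 14 changes sign at t = 2 inside [1, 3], so split the integral there.
∫[1,2] (-t^2 - 5*t + 14) dt = 25/6.
∫[2,3] (-t^2 - 5*t + 14) dt = -29/6; the area of that piece is 29/6.
Total area = 25/6 + 29/6 = 9.

9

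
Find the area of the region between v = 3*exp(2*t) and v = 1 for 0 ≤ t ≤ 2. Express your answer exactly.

On [0, 2], (3*exp(2*t)) - (1) = 3*exp(2*t) - 1 is ≥ 0 throughout, so the area is a single integral of |3*exp(2*t) - 1|.
∫[0,2] (3*exp(2*t) - 1) dt = -7/2 + 3*exp(4)/2.

-7/2 + 3*exp(4)/2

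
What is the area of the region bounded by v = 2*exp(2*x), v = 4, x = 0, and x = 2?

The difference (2*exp(2*x)) - (4) = 2*exp(2*x) - 4 changes sign at x = log(2)/2 inside [0, 2], so split the integral there.
∫[0,log(2)/2] (2*exp(2*x) - 4) dx = 1 - log(4); the area of that piece is -1 + log(4).
∫[log(2)/2,2] (2*exp(2*x) - 4) dx = -10 + 2*log(2) + exp(4).
Total area = (-1 + log(4)) + (-10 + 2*log(2) + exp(4)) = -11 + 4*log(2) + exp(4).

-11 + 4*log(2) + exp(4)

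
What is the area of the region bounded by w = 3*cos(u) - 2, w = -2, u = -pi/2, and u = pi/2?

6

On [-pi/2, pi/2], (3*cos(u) - 2) - (-2) = 3*cos(u) is ≥ 0 throughout, so the area is a single integral of |3*cos(u)|.
∫[-pi/2,pi/2] (3*cos(u)) du = 6.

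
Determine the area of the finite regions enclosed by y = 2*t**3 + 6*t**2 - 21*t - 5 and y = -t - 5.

407/2

Set the curves equal: 2*t**3 + 6*t**2 - 21*t - 5 = -t - 5, so 2*t**3 + 6*t**2 - 20*t = 0, which factors as 2*t*(t - 2)*(t + 5) = 0. The curves meet at t = -5, 0, 2.
On [-5, 0], y = 2*t**3 + 6*t**2 - 21*t - 5 is on top; that piece has area ∫[-5,0] (2*t**3 + 6*t**2 - 20*t) dt = 375/2.
On [0, 2], y = -t - 5 is on top; that piece has area ∫[0,2] (-(2*t**3 + 6*t**2 - 20*t)) dt = 16.
Total enclosed area = 375/2 + 16 = 407/2.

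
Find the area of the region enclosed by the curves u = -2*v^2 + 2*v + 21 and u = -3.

343/3

Both boundary curves give u as a function of v, so integrate with respect to v. Setting them equal: -2*v^2 + 2*v + 24 = 0, i.e. -2*(v - 4)*(v + 3) = 0, so they meet at v = -3, 4.
For v in [-3, 4], u = -2*v^2 + 2*v + 21 is on the right; area = ∫[-3,4] (-2*v^2 + 2*v + 24) dv = 343/3.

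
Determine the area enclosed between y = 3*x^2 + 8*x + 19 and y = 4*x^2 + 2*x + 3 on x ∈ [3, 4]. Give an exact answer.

On [3, 4], (3*x^2 + 8*x + 19) - (4*x^2 + 2*x + 3) = -x^2 + 6*x + 16 is ≥ 0 throughout, so the area is a single integral of |-x^2 + 6*x + 16|.
∫[3,4] (-x^2 + 6*x + 16) dx = 74/3.

74/3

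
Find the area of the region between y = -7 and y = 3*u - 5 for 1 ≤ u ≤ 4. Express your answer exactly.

57/2

On [1, 4], (-7) - (3*u - 5) = -3*u - 2 is ≤ 0 throughout, so the area is a single integral of |-3*u - 2|.
∫[1,4] (-3*u - 2) du = -57/2; the area of that piece is 57/2.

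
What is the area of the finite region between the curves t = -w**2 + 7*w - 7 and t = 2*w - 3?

9/2

Both boundary curves give t as a function of w, so integrate with respect to w. Setting them equal: -w**2 + 5*w - 4 = 0, i.e. -(w - 4)*(w - 1) = 0, so they meet at w = 1, 4.
For w in [1, 4], t = -w**2 + 7*w - 7 is on the right; area = ∫[1,4] (-w**2 + 5*w - 4) dw = 9/2.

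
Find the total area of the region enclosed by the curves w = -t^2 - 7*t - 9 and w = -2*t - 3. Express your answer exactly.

1/6

Set the curves equal: -t^2 - 7*t - 9 = -2*t - 3, so -t^2 - 5*t - 6 = 0, which factors as -(t + 2)*(t + 3) = 0. The curves meet at t = -3, -2.
On [-3, -2], w = -t^2 - 7*t - 9 is on top; that piece has area ∫[-3,-2] (-t^2 - 5*t - 6) dt = 1/6.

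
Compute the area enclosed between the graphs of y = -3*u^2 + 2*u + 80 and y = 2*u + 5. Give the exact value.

500

Set the curves equal: -3*u^2 + 2*u + 80 = 2*u + 5, so -3*u^2 + 75 = 0, which factors as -3*(u - 5)*(u + 5) = 0. The curves meet at u = -5, 5.
On [-5, 5], y = -3*u^2 + 2*u + 80 is on top; that piece has area ∫[-5,5] (-3*u^2 + 75) du = 500.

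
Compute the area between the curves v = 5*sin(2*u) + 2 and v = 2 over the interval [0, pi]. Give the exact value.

The difference (5*sin(2*u) + 2) - (2) = 5*sin(2*u) changes sign at u = pi/2 inside [0, pi], so split the integral there.
∫[0,pi/2] (5*sin(2*u)) du = 5.
∫[pi/2,pi] (5*sin(2*u)) du = -5; the area of that piece is 5.
Total area = 5 + 5 = 10.

10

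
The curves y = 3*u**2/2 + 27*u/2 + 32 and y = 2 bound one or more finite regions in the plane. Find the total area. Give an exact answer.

Set the curves equal: 3*u**2/2 + 27*u/2 + 32 = 2, so 3*u**2/2 + 27*u/2 + 30 = 0, which factors as 3*(u + 4)*(u + 5)/2 = 0. The curves meet at u = -5, -4.
On [-5, -4], y = 2 is on top; that piece has area ∫[-5,-4] (-(3*u**2/2 + 27*u/2 + 30)) du = 1/4.

1/4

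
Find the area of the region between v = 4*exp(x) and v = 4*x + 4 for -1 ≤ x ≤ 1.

-8 - 4*exp(-1) + 4*exp(1)

On [-1, 1], (4*exp(x)) - (4*x + 4) = -4*x + 4*exp(x) - 4 is ≥ 0 throughout, so the area is a single integral of |-4*x + 4*exp(x) - 4|.
∫[-1,1] (-4*x + 4*exp(x) - 4) dx = -8 - 4*exp(-1) + 4*exp(1).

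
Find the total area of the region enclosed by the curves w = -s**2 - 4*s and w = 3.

4/3

Set the curves equal: -s**2 - 4*s = 3, so -s**2 - 4*s - 3 = 0, which factors as -(s + 1)*(s + 3) = 0. The curves meet at s = -3, -1.
On [-3, -1], w = -s**2 - 4*s is on top; that piece has area ∫[-3,-1] (-s**2 - 4*s - 3) ds = 4/3.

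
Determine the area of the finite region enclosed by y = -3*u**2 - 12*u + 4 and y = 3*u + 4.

Set the curves equal: -3*u**2 - 12*u + 4 = 3*u + 4, so -3*u**2 - 15*u = 0, which factors as -3*u*(u + 5) = 0. The curves meet at u = -5, 0.
On [-5, 0], y = -3*u**2 - 12*u + 4 is on top; that piece has area ∫[-5,0] (-3*u**2 - 15*u) du = 125/2.

125/2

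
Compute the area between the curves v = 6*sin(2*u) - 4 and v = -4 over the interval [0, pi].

12

The difference (6*sin(2*u) - 4) - (-4) = 6*sin(2*u) changes sign at u = pi/2 inside [0, pi], so split the integral there.
∫[0,pi/2] (6*sin(2*u)) du = 6.
∫[pi/2,pi] (6*sin(2*u)) du = -6; the area of that piece is 6.
Total area = 6 + 6 = 12.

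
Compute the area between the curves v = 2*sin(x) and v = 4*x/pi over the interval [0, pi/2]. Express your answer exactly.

2 - pi/2

On [0, pi/2], (2*sin(x)) - (4*x/pi) = -4*x/pi + 2*sin(x) is ≥ 0 throughout, so the area is a single integral of |-4*x/pi + 2*sin(x)|.
∫[0,pi/2] (-4*x/pi + 2*sin(x)) dx = 2 - pi/2.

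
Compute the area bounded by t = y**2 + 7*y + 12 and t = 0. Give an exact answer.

Both boundary curves give t as a function of y, so integrate with respect to y. Setting them equal: y**2 + 7*y + 12 = 0, i.e. (y + 3)*(y + 4) = 0, so they meet at y = -4, -3.
For y in [-4, -3], t = y**2 + 7*y + 12 is on the left; area = ∫[-4,-3] (-(y**2 + 7*y + 12)) dy = 1/6.

1/6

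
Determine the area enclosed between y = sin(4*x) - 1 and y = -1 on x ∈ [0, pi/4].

1/2

On [0, pi/4], (sin(4*x) - 1) - (-1) = sin(4*x) is ≥ 0 throughout, so the area is a single integral of |sin(4*x)|.
∫[0,pi/4] (sin(4*x)) dx = 1/2.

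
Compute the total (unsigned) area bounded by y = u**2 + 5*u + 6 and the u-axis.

The curve meets the u-axis where u**2 + 5*u + 6 = 0, i.e. (u + 2)*(u + 3) = 0, at u = -3, -2.
On [-3, -2] the curve lies below the axis; ∫[-3,-2] (u**2 + 5*u + 6) du = -1/6, giving area 1/6.

1/6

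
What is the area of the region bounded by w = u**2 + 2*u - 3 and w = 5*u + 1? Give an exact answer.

Set the curves equal: u**2 + 2*u - 3 = 5*u + 1, so u**2 - 3*u - 4 = 0, which factors as (u - 4)*(u + 1) = 0. The curves meet at u = -1, 4.
On [-1, 4], w = 5*u + 1 is on top; that piece has area ∫[-1,4] (-(u**2 - 3*u - 4)) du = 125/6.

125/6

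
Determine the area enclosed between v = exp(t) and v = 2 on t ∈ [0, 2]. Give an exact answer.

The difference (exp(t)) - (2) = exp(t) - 2 changes sign at t = log(2) inside [0, 2], so split the integral there.
∫[0,log(2)] (exp(t) - 2) dt = 1 - log(4); the area of that piece is -1 + log(4).
∫[log(2),2] (exp(t) - 2) dt = -6 + 2*log(2) + exp(2).
Total area = (-1 + log(4)) + (-6 + 2*log(2) + exp(2)) = -7 + 4*log(2) + exp(2).

-7 + 4*log(2) + exp(2)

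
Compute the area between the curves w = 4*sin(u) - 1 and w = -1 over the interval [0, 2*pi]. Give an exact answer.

The difference (4*sin(u) - 1) - (-1) = 4*sin(u) changes sign at u = pi inside [0, 2*pi], so split the integral there.
∫[0,pi] (4*sin(u)) du = 8.
∫[pi,2*pi] (4*sin(u)) du = -8; the area of that piece is 8.
Total area = 8 + 8 = 16.

16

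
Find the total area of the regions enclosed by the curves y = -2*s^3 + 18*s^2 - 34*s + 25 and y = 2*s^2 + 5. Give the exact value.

71/3

Set the curves equal: -2*s^3 + 18*s^2 - 34*s + 25 = 2*s^2 + 5, so -2*s^3 + 16*s^2 - 34*s + 20 = 0, which factors as -2*(s - 5)*(s - 2)*(s - 1) = 0. The curves meet at s = 1, 2, 5.
On [1, 2], y = 2*s^2 + 5 is on top; that piece has area ∫[1,2] (-(-2*s^3 + 16*s^2 - 34*s + 20)) ds = 7/6.
On [2, 5], y = -2*s^3 + 18*s^2 - 34*s + 25 is on top; that piece has area ∫[2,5] (-2*s^3 + 16*s^2 - 34*s + 20) ds = 45/2.
Total enclosed area = 7/6 + 45/2 = 71/3.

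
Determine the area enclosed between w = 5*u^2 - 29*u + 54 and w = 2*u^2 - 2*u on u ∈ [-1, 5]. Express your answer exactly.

The difference (5*u^2 - 29*u + 54) - (2*u^2 - 2*u) = 3*u^2 - 27*u + 54 changes sign at u = 3 inside [-1, 5], so split the integral there.
∫[-1,3] (3*u^2 - 27*u + 54) du = 136.
∫[3,5] (3*u^2 - 27*u + 54) du = -10; the area of that piece is 10.
Total area = 136 + 10 = 146.

146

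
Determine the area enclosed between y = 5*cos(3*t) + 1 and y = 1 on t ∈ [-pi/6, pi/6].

10/3

On [-pi/6, pi/6], (5*cos(3*t) + 1) - (1) = 5*cos(3*t) is ≥ 0 throughout, so the area is a single integral of |5*cos(3*t)|.
∫[-pi/6,pi/6] (5*cos(3*t)) dt = 10/3.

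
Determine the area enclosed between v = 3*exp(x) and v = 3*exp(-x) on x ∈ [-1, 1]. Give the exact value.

-12 + 6*exp(-1) + 6*exp(1)

The difference (3*exp(x)) - (3*exp(-x)) = 3*exp(x) - 3*exp(-x) changes sign at x = 0 inside [-1, 1], so split the integral there.
∫[-1,0] (3*exp(x) - 3*exp(-x)) dx = -3*exp(1) - 3*exp(-1) + 6; the area of that piece is -6 + 3*exp(-1) + 3*exp(1).
∫[0,1] (3*exp(x) - 3*exp(-x)) dx = -6 + 3*exp(-1) + 3*exp(1).
Total area = (-6 + 3*exp(-1) + 3*exp(1)) + (-6 + 3*exp(-1) + 3*exp(1)) = -12 + 6*exp(-1) + 6*exp(1).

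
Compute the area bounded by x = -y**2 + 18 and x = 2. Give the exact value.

256/3

Both boundary curves give x as a function of y, so integrate with respect to y. Setting them equal: -y**2 + 16 = 0, i.e. -(y - 4)*(y + 4) = 0, so they meet at y = -4, 4.
For y in [-4, 4], x = -y**2 + 18 is on the right; area = ∫[-4,4] (-y**2 + 16) dy = 256/3.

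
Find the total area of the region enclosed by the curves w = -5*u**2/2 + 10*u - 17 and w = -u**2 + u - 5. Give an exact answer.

2

Set the curves equal: -5*u**2/2 + 10*u - 17 = -u**2 + u - 5, so -3*u**2/2 + 9*u - 12 = 0, which factors as -3*(u - 4)*(u - 2)/2 = 0. The curves meet at u = 2, 4.
On [2, 4], w = -5*u**2/2 + 10*u - 17 is on top; that piece has area ∫[2,4] (-3*u**2/2 + 9*u - 12) du = 2.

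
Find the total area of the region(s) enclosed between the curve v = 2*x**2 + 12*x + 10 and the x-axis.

64/3

The curve meets the x-axis where 2*x**2 + 12*x + 10 = 0, i.e. 2*(x + 1)*(x + 5) = 0, at x = -5, -1.
On [-5, -1] the curve lies below the axis; ∫[-5,-1] (2*x**2 + 12*x + 10) dx = -64/3, giving area 64/3.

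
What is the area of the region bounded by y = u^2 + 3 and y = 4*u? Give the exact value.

4/3

Set the curves equal: u^2 + 3 = 4*u, so u^2 - 4*u + 3 = 0, which factors as (u - 3)*(u - 1) = 0. The curves meet at u = 1, 3.
On [1, 3], y = 4*u is on top; that piece has area ∫[1,3] (-(u^2 - 4*u + 3)) du = 4/3.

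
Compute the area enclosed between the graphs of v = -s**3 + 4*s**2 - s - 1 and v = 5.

Set the curves equal: -s**3 + 4*s**2 - s - 1 = 5, so -s**3 + 4*s**2 - s - 6 = 0, which factors as -(s - 3)*(s - 2)*(s + 1) = 0. The curves meet at s = -1, 2, 3.
On [-1, 2], v = 5 is on top; that piece has area ∫[-1,2] (-(-s**3 + 4*s**2 - s - 6)) ds = 45/4.
On [2, 3], v = -s**3 + 4*s**2 - s - 1 is on top; that piece has area ∫[2,3] (-s**3 + 4*s**2 - s - 6) ds = 7/12.
Total enclosed area = 45/4 + 7/12 = 71/6.

71/6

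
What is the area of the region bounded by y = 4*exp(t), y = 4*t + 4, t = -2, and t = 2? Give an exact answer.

On [-2, 2], (4*exp(t)) - (4*t + 4) = -4*t + 4*exp(t) - 4 is ≥ 0 throughout, so the area is a single integral of |-4*t + 4*exp(t) - 4|.
∫[-2,2] (-4*t + 4*exp(t) - 4) dt = -16 - 4*exp(-2) + 4*exp(2).

-16 - 4*exp(-2) + 4*exp(2)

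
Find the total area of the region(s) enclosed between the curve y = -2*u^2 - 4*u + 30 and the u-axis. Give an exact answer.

The curve meets the u-axis where -2*u^2 - 4*u + 30 = 0, i.e. -2*(u - 3)*(u + 5) = 0, at u = -5, 3.
On [-5, 3] the curve lies above the axis; ∫[-5,3] (-2*u^2 - 4*u + 30) du = 512/3, giving area 512/3.

512/3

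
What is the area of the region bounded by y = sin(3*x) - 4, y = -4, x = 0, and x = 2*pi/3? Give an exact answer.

4/3

The difference (sin(3*x) - 4) - (-4) = sin(3*x) changes sign at x = pi/3 inside [0, 2*pi/3], so split the integral there.
∫[0,pi/3] (sin(3*x)) dx = 2/3.
∫[pi/3,2*pi/3] (sin(3*x)) dx = -2/3; the area of that piece is 2/3.
Total area = 2/3 + 2/3 = 4/3.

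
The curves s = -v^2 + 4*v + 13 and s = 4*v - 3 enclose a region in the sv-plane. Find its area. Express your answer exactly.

Both boundary curves give s as a function of v, so integrate with respect to v. Setting them equal: -v^2 + 16 = 0, i.e. -(v - 4)*(v + 4) = 0, so they meet at v = -4, 4.
For v in [-4, 4], s = -v^2 + 4*v + 13 is on the right; area = ∫[-4,4] (-v^2 + 16) dv = 256/3.

256/3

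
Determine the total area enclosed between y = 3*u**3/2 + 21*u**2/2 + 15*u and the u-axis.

253/8

The curve meets the u-axis where 3*u**3/2 + 21*u**2/2 + 15*u = 0, i.e. 3*u*(u + 2)*(u + 5)/2 = 0, at u = -5, -2, 0.
On [-5, -2] the curve lies above the axis; ∫[-5,-2] (3*u**3/2 + 21*u**2/2 + 15*u) du = 189/8, giving area 189/8.
On [-2, 0] the curve lies below the axis; ∫[-2,0] (3*u**3/2 + 21*u**2/2 + 15*u) du = -8, giving area 8.
Total area = 189/8 + 8 = 253/8.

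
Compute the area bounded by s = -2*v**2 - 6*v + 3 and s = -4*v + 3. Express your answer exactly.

1/3

Both boundary curves give s as a function of v, so integrate with respect to v. Setting them equal: -2*v**2 - 2*v = 0, i.e. -2*v*(v + 1) = 0, so they meet at v = -1, 0.
For v in [-1, 0], s = -2*v**2 - 6*v + 3 is on the right; area = ∫[-1,0] (-2*v**2 - 2*v) dv = 1/3.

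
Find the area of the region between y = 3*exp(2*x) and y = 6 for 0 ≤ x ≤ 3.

The difference (3*exp(2*x)) - (6) = 3*exp(2*x) - 6 changes sign at x = log(2)/2 inside [0, 3], so split the integral there.
∫[0,log(2)/2] (3*exp(2*x) - 6) dx = 3/2 - log(8); the area of that piece is -3/2 + log(8).
∫[log(2)/2,3] (3*exp(2*x) - 6) dx = -21 + 3*log(2) + 3*exp(6)/2.
Total area = (-3/2 + log(8)) + (-21 + 3*log(2) + 3*exp(6)/2) = -45/2 + 6*log(2) + 3*exp(6)/2.

-45/2 + 6*log(2) + 3*exp(6)/2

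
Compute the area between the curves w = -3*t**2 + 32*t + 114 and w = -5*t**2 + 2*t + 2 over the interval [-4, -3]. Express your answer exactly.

On [-4, -3], (-3*t**2 + 32*t + 114) - (-5*t**2 + 2*t + 2) = 2*t**2 + 30*t + 112 is ≥ 0 throughout, so the area is a single integral of |2*t**2 + 30*t + 112|.
∫[-4,-3] (2*t**2 + 30*t + 112) dt = 95/3.

95/3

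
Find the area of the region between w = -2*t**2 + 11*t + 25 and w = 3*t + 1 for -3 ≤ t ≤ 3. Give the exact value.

376/3

The difference (-2*t**2 + 11*t + 25) - (3*t + 1) = -2*t**2 + 8*t + 24 changes sign at t = -2 inside [-3, 3], so split the integral there.
∫[-3,-2] (-2*t**2 + 8*t + 24) dt = -26/3; the area of that piece is 26/3.
∫[-2,3] (-2*t**2 + 8*t + 24) dt = 350/3.
Total area = 26/3 + 350/3 = 376/3.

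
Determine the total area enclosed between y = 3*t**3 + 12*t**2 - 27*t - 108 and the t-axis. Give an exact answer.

The curve meets the t-axis where 3*t**3 + 12*t**2 - 27*t - 108 = 0, i.e. 3*(t - 3)*(t + 3)*(t + 4) = 0, at t = -4, -3, 3.
On [-4, -3] the curve lies above the axis; ∫[-4,-3] (3*t**3 + 12*t**2 - 27*t - 108) dt = 13/4, giving area 13/4.
On [-3, 3] the curve lies below the axis; ∫[-3,3] (3*t**3 + 12*t**2 - 27*t - 108) dt = -432, giving area 432.
Total area = 13/4 + 432 = 1741/4.

1741/4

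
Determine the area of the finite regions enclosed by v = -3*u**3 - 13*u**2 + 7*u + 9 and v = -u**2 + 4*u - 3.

253/4

Set the curves equal: -3*u**3 - 13*u**2 + 7*u + 9 = -u**2 + 4*u - 3, so -3*u**3 - 12*u**2 + 3*u + 12 = 0, which factors as -3*(u - 1)*(u + 1)*(u + 4) = 0. The curves meet at u = -4, -1, 1.
On [-4, -1], v = -u**2 + 4*u - 3 is on top; that piece has area ∫[-4,-1] (-(-3*u**3 - 12*u**2 + 3*u + 12)) du = 189/4.
On [-1, 1], v = -3*u**3 - 13*u**2 + 7*u + 9 is on top; that piece has area ∫[-1,1] (-3*u**3 - 12*u**2 + 3*u + 12) du = 16.
Total enclosed area = 189/4 + 16 = 253/4.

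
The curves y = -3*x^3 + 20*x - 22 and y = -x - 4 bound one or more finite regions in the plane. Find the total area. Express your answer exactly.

393/4

Set the curves equal: -3*x^3 + 20*x - 22 = -x - 4, so -3*x^3 + 21*x - 18 = 0, which factors as -3*(x - 2)*(x - 1)*(x + 3) = 0. The curves meet at x = -3, 1, 2.
On [-3, 1], y = -x - 4 is on top; that piece has area ∫[-3,1] (-(-3*x^3 + 21*x - 18)) dx = 96.
On [1, 2], y = -3*x^3 + 20*x - 22 is on top; that piece has area ∫[1,2] (-3*x^3 + 21*x - 18) dx = 9/4.
Total enclosed area = 96 + 9/4 = 393/4.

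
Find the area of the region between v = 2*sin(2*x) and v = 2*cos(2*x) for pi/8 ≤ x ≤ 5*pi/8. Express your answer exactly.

On [pi/8, 5*pi/8], (2*sin(2*x)) - (2*cos(2*x)) = 2*sin(2*x) - 2*cos(2*x) is ≥ 0 throughout, so the area is a single integral of |2*sin(2*x) - 2*cos(2*x)|.
∫[pi/8,5*pi/8] (2*sin(2*x) - 2*cos(2*x)) dx = 2*sqrt(2).

2*sqrt(2)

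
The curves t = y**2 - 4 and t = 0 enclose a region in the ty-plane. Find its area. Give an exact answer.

Both boundary curves give t as a function of y, so integrate with respect to y. Setting them equal: y**2 - 4 = 0, i.e. (y - 2)*(y + 2) = 0, so they meet at y = -2, 2.
For y in [-2, 2], t = y**2 - 4 is on the left; area = ∫[-2,2] (-(y**2 - 4)) dy = 32/3.

32/3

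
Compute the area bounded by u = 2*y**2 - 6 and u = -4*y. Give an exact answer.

Both boundary curves give u as a function of y, so integrate with respect to y. Setting them equal: 2*y**2 + 4*y - 6 = 0, i.e. 2*(y - 1)*(y + 3) = 0, so they meet at y = -3, 1.
For y in [-3, 1], u = 2*y**2 - 6 is on the left; area = ∫[-3,1] (-(2*y**2 + 4*y - 6)) dy = 64/3.

64/3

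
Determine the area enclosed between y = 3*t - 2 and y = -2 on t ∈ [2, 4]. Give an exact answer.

On [2, 4], (3*t - 2) - (-2) = 3*t is ≥ 0 throughout, so the area is a single integral of |3*t|.
∫[2,4] (3*t) dt = 18.

18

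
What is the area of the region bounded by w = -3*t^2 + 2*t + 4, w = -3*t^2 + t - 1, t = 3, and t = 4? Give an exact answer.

17/2

On [3, 4], (-3*t^2 + 2*t + 4) - (-3*t^2 + t - 1) = t + 5 is ≥ 0 throughout, so the area is a single integral of |t + 5|.
∫[3,4] (t + 5) dt = 17/2.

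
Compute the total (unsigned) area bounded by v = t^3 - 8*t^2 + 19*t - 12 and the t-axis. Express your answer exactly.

37/12

The curve meets the t-axis where t^3 - 8*t^2 + 19*t - 12 = 0, i.e. (t - 4)*(t - 3)*(t - 1) = 0, at t = 1, 3, 4.
On [1, 3] the curve lies above the axis; ∫[1,3] (t^3 - 8*t^2 + 19*t - 12) dt = 8/3, giving area 8/3.
On [3, 4] the curve lies below the axis; ∫[3,4] (t^3 - 8*t^2 + 19*t - 12) dt = -5/12, giving area 5/12.
Total area = 8/3 + 5/12 = 37/12.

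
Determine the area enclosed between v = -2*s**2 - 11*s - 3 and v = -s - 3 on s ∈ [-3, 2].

The difference (-2*s**2 - 11*s - 3) - (-s - 3) = -2*s**2 - 10*s changes sign at s = 0 inside [-3, 2], so split the integral there.
∫[-3,0] (-2*s**2 - 10*s) ds = 27.
∫[0,2] (-2*s**2 - 10*s) ds = -76/3; the area of that piece is 76/3.
Total area = 27 + 76/3 = 157/3.

157/3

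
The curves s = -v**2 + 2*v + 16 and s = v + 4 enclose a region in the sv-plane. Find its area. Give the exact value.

Both boundary curves give s as a function of v, so integrate with respect to v. Setting them equal: -v**2 + v + 12 = 0, i.e. -(v - 4)*(v + 3) = 0, so they meet at v = -3, 4.
For v in [-3, 4], s = -v**2 + 2*v + 16 is on the right; area = ∫[-3,4] (-v**2 + v + 12) dv = 343/6.

343/6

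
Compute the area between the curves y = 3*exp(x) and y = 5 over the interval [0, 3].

The difference (3*exp(x)) - (5) = 3*exp(x) - 5 changes sign at x = log(5/3) inside [0, 3], so split the integral there.
∫[0,log(5/3)] (3*exp(x) - 5) dx = log(243/3125) + 2; the area of that piece is -2 + log(3125/243).
∫[log(5/3),3] (3*exp(x) - 5) dx = -20 - 5*log(3) + 5*log(5) + 3*exp(3).
Total area = (-2 + log(3125/243)) + (-20 - 5*log(3) + 5*log(5) + 3*exp(3)) = -22 - 10*log(3) + 10*log(5) + 3*exp(3).

-22 - 10*log(3) + 10*log(5) + 3*exp(3)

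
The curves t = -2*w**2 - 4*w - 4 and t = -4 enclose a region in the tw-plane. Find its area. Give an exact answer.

8/3

Both boundary curves give t as a function of w, so integrate with respect to w. Setting them equal: -2*w**2 - 4*w = 0, i.e. -2*w*(w + 2) = 0, so they meet at w = -2, 0.
For w in [-2, 0], t = -2*w**2 - 4*w - 4 is on the right; area = ∫[-2,0] (-2*w**2 - 4*w) dw = 8/3.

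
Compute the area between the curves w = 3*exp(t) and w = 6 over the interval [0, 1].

The difference (3*exp(t)) - (6) = 3*exp(t) - 6 changes sign at t = log(2) inside [0, 1], so split the integral there.
∫[0,log(2)] (3*exp(t) - 6) dt = 3 - log(64); the area of that piece is -3 + log(64).
∫[log(2),1] (3*exp(t) - 6) dt = -12 + 6*log(2) + 3*exp(1).
Total area = (-3 + log(64)) + (-12 + 6*log(2) + 3*exp(1)) = -15 + 3*exp(1) + 12*log(2).

-15 + 3*exp(1) + 12*log(2)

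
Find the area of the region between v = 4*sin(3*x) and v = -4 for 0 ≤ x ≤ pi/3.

8/3 + 4*pi/3

On [0, pi/3], (4*sin(3*x)) - (-4) = 4*sin(3*x) + 4 is ≥ 0 throughout, so the area is a single integral of |4*sin(3*x) + 4|.
∫[0,pi/3] (4*sin(3*x) + 4) dx = 8/3 + 4*pi/3.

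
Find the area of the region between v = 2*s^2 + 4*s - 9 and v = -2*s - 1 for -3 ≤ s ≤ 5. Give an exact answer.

160

The difference (2*s^2 + 4*s - 9) - (-2*s - 1) = 2*s^2 + 6*s - 8 changes sign at s = 1 inside [-3, 5], so split the integral there.
∫[-3,1] (2*s^2 + 6*s - 8) ds = -112/3; the area of that piece is 112/3.
∫[1,5] (2*s^2 + 6*s - 8) ds = 368/3.
Total area = 112/3 + 368/3 = 160.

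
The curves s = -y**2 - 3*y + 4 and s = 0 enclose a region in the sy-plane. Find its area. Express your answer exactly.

125/6

Both boundary curves give s as a function of y, so integrate with respect to y. Setting them equal: -y**2 - 3*y + 4 = 0, i.e. -(y - 1)*(y + 4) = 0, so they meet at y = -4, 1.
For y in [-4, 1], s = -y**2 - 3*y + 4 is on the right; area = ∫[-4,1] (-y**2 - 3*y + 4) dy = 125/6.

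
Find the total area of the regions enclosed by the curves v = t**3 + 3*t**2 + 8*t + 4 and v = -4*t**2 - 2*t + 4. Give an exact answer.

253/12

Set the curves equal: t**3 + 3*t**2 + 8*t + 4 = -4*t**2 - 2*t + 4, so t**3 + 7*t**2 + 10*t = 0, which factors as t*(t + 2)*(t + 5) = 0. The curves meet at t = -5, -2, 0.
On [-5, -2], v = t**3 + 3*t**2 + 8*t + 4 is on top; that piece has area ∫[-5,-2] (t**3 + 7*t**2 + 10*t) dt = 63/4.
On [-2, 0], v = -4*t**2 - 2*t + 4 is on top; that piece has area ∫[-2,0] (-(t**3 + 7*t**2 + 10*t)) dt = 16/3.
Total enclosed area = 63/4 + 16/3 = 253/12.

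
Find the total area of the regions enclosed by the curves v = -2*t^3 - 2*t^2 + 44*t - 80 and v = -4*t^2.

Set the curves equal: -2*t^3 - 2*t^2 + 44*t - 80 = -4*t^2, so -2*t^3 + 2*t^2 + 44*t - 80 = 0, which factors as -2*(t - 4)*(t - 2)*(t + 5) = 0. The curves meet at t = -5, 2, 4.
On [-5, 2], v = -4*t^2 is on top; that piece has area ∫[-5,2] (-(-2*t^3 + 2*t^2 + 44*t - 80)) dt = 3773/6.
On [2, 4], v = -2*t^3 - 2*t^2 + 44*t - 80 is on top; that piece has area ∫[2,4] (-2*t^3 + 2*t^2 + 44*t - 80) dt = 64/3.
Total enclosed area = 3773/6 + 64/3 = 3901/6.

3901/6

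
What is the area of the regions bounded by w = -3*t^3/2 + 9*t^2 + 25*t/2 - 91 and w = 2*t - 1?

1551/4

Set the curves equal: -3*t^3/2 + 9*t^2 + 25*t/2 - 91 = 2*t - 1, so -3*t^3/2 + 9*t^2 + 21*t/2 - 90 = 0, which factors as -3*(t - 5)*(t - 4)*(t + 3)/2 = 0. The curves meet at t = -3, 4, 5.
On [-3, 4], w = 2*t - 1 is on top; that piece has area ∫[-3,4] (-(-3*t^3/2 + 9*t^2 + 21*t/2 - 90)) dt = 3087/8.
On [4, 5], w = -3*t^3/2 + 9*t^2 + 25*t/2 - 91 is on top; that piece has area ∫[4,5] (-3*t^3/2 + 9*t^2 + 21*t/2 - 90) dt = 15/8.
Total enclosed area = 3087/8 + 15/8 = 1551/4.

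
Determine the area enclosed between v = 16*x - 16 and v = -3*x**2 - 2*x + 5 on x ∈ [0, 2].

24

The difference (16*x - 16) - (-3*x**2 - 2*x + 5) = 3*x**2 + 18*x - 21 changes sign at x = 1 inside [0, 2], so split the integral there.
∫[0,1] (3*x**2 + 18*x - 21) dx = -11; the area of that piece is 11.
∫[1,2] (3*x**2 + 18*x - 21) dx = 13.
Total area = 11 + 13 = 24.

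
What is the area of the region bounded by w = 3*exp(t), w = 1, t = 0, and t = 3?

-6 + 3*exp(3)

On [0, 3], (3*exp(t)) - (1) = 3*exp(t) - 1 is ≥ 0 throughout, so the area is a single integral of |3*exp(t) - 1|.
∫[0,3] (3*exp(t) - 1) dt = -6 + 3*exp(3).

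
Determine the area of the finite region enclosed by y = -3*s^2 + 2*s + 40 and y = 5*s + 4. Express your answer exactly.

Set the curves equal: -3*s^2 + 2*s + 40 = 5*s + 4, so -3*s^2 - 3*s + 36 = 0, which factors as -3*(s - 3)*(s + 4) = 0. The curves meet at s = -4, 3.
On [-4, 3], y = -3*s^2 + 2*s + 40 is on top; that piece has area ∫[-4,3] (-3*s^2 - 3*s + 36) ds = 343/2.

343/2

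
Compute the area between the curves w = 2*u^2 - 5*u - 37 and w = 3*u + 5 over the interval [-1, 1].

248/3

On [-1, 1], (2*u^2 - 5*u - 37) - (3*u + 5) = 2*u^2 - 8*u - 42 is ≤ 0 throughout, so the area is a single integral of |2*u^2 - 8*u - 42|.
∫[-1,1] (2*u^2 - 8*u - 42) du = -248/3; the area of that piece is 248/3.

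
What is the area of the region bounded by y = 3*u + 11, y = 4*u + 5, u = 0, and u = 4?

On [0, 4], (3*u + 11) - (4*u + 5) = -u + 6 is ≥ 0 throughout, so the area is a single integral of |-u + 6|.
∫[0,4] (-u + 6) du = 16.

16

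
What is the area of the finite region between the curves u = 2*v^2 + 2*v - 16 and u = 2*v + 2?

Both boundary curves give u as a function of v, so integrate with respect to v. Setting them equal: 2*v^2 - 18 = 0, i.e. 2*(v - 3)*(v + 3) = 0, so they meet at v = -3, 3.
For v in [-3, 3], u = 2*v^2 + 2*v - 16 is on the left; area = ∫[-3,3] (-(2*v^2 - 18)) dv = 72.

72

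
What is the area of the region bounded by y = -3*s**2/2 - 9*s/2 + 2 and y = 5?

1/4

Set the curves equal: -3*s**2/2 - 9*s/2 + 2 = 5, so -3*s**2/2 - 9*s/2 - 3 = 0, which factors as -3*(s + 1)*(s + 2)/2 = 0. The curves meet at s = -2, -1.
On [-2, -1], y = -3*s**2/2 - 9*s/2 + 2 is on top; that piece has area ∫[-2,-1] (-3*s**2/2 - 9*s/2 - 3) ds = 1/4.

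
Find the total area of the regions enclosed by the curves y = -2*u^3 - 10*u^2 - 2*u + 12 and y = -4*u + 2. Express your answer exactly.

296/3

Set the curves equal: -2*u^3 - 10*u^2 - 2*u + 12 = -4*u + 2, so -2*u^3 - 10*u^2 + 2*u + 10 = 0, which factors as -2*(u - 1)*(u + 1)*(u + 5) = 0. The curves meet at u = -5, -1, 1.
On [-5, -1], y = -4*u + 2 is on top; that piece has area ∫[-5,-1] (-(-2*u^3 - 10*u^2 + 2*u + 10)) du = 256/3.
On [-1, 1], y = -2*u^3 - 10*u^2 - 2*u + 12 is on top; that piece has area ∫[-1,1] (-2*u^3 - 10*u^2 + 2*u + 10) du = 40/3.
Total enclosed area = 256/3 + 40/3 = 296/3.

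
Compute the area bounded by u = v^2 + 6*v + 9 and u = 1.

Both boundary curves give u as a function of v, so integrate with respect to v. Setting them equal: v^2 + 6*v + 8 = 0, i.e. (v + 2)*(v + 4) = 0, so they meet at v = -4, -2.
For v in [-4, -2], u = v^2 + 6*v + 9 is on the left; area = ∫[-4,-2] (-(v^2 + 6*v + 8)) dv = 4/3.

4/3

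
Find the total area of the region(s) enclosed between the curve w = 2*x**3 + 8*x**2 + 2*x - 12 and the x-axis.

71/3

The curve meets the x-axis where 2*x**3 + 8*x**2 + 2*x - 12 = 0, i.e. 2*(x - 1)*(x + 2)*(x + 3) = 0, at x = -3, -2, 1.
On [-3, -2] the curve lies above the axis; ∫[-3,-2] (2*x**3 + 8*x**2 + 2*x - 12) dx = 7/6, giving area 7/6.
On [-2, 1] the curve lies below the axis; ∫[-2,1] (2*x**3 + 8*x**2 + 2*x - 12) dx = -45/2, giving area 45/2.
Total area = 7/6 + 45/2 = 71/3.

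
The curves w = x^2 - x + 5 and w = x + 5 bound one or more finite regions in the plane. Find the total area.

Set the curves equal: x^2 - x + 5 = x + 5, so x^2 - 2*x = 0, which factors as x*(x - 2) = 0. The curves meet at x = 0, 2.
On [0, 2], w = x + 5 is on top; that piece has area ∫[0,2] (-(x^2 - 2*x)) dx = 4/3.

4/3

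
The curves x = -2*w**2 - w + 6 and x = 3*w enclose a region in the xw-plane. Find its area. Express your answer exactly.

64/3

Both boundary curves give x as a function of w, so integrate with respect to w. Setting them equal: -2*w**2 - 4*w + 6 = 0, i.e. -2*(w - 1)*(w + 3) = 0, so they meet at w = -3, 1.
For w in [-3, 1], x = -2*w**2 - w + 6 is on the right; area = ∫[-3,1] (-2*w**2 - 4*w + 6) dw = 64/3.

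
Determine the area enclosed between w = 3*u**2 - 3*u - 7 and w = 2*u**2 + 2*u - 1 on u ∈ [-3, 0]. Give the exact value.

The difference (3*u**2 - 3*u - 7) - (2*u**2 + 2*u - 1) = u**2 - 5*u - 6 changes sign at u = -1 inside [-3, 0], so split the integral there.
∫[-3,-1] (u**2 - 5*u - 6) du = 50/3.
∫[-1,0] (u**2 - 5*u - 6) du = -19/6; the area of that piece is 19/6.
Total area = 50/3 + 19/6 = 119/6.

119/6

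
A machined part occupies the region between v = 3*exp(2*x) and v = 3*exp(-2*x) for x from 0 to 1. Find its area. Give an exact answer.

-3 + 3*exp(-2)/2 + 3*exp(2)/2

On [0, 1], (3*exp(2*x)) - (3*exp(-2*x)) = 3*exp(2*x) - 3*exp(-2*x) is ≥ 0 throughout, so the area is a single integral of |3*exp(2*x) - 3*exp(-2*x)|.
∫[0,1] (3*exp(2*x) - 3*exp(-2*x)) dx = -3 + 3*exp(-2)/2 + 3*exp(2)/2.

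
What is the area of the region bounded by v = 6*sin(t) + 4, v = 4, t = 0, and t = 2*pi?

The difference (6*sin(t) + 4) - (4) = 6*sin(t) changes sign at t = pi inside [0, 2*pi], so split the integral there.
∫[0,pi] (6*sin(t)) dt = 12.
∫[pi,2*pi] (6*sin(t)) dt = -12; the area of that piece is 12.
Total area = 12 + 12 = 24.

24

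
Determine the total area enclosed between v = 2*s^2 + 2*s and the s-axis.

The curve meets the s-axis where 2*s^2 + 2*s = 0, i.e. 2*s*(s + 1) = 0, at s = -1, 0.
On [-1, 0] the curve lies below the axis; ∫[-1,0] (2*s^2 + 2*s) ds = -1/3, giving area 1/3.

1/3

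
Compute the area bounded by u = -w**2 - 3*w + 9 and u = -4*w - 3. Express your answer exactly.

343/6

Both boundary curves give u as a function of w, so integrate with respect to w. Setting them equal: -w**2 + w + 12 = 0, i.e. -(w - 4)*(w + 3) = 0, so they meet at w = -3, 4.
For w in [-3, 4], u = -w**2 - 3*w + 9 is on the right; area = ∫[-3,4] (-w**2 + w + 12) dw = 343/6.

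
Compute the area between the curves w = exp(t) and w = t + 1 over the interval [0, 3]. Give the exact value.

On [0, 3], (exp(t)) - (t + 1) = -t + exp(t) - 1 is ≥ 0 throughout, so the area is a single integral of |-t + exp(t) - 1|.
∫[0,3] (-t + exp(t) - 1) dt = -17/2 + exp(3).

-17/2 + exp(3)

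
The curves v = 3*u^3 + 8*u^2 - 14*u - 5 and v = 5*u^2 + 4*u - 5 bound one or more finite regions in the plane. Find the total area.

253/4

Set the curves equal: 3*u^3 + 8*u^2 - 14*u - 5 = 5*u^2 + 4*u - 5, so 3*u^3 + 3*u^2 - 18*u = 0, which factors as 3*u*(u - 2)*(u + 3) = 0. The curves meet at u = -3, 0, 2.
On [-3, 0], v = 3*u^3 + 8*u^2 - 14*u - 5 is on top; that piece has area ∫[-3,0] (3*u^3 + 3*u^2 - 18*u) du = 189/4.
On [0, 2], v = 5*u^2 + 4*u - 5 is on top; that piece has area ∫[0,2] (-(3*u^3 + 3*u^2 - 18*u)) du = 16.
Total enclosed area = 189/4 + 16 = 253/4.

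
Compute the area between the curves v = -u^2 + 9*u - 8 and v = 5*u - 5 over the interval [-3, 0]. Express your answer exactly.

36

On [-3, 0], (-u^2 + 9*u - 8) - (5*u - 5) = -u^2 + 4*u - 3 is ≤ 0 throughout, so the area is a single integral of |-u^2 + 4*u - 3|.
∫[-3,0] (-u^2 + 4*u - 3) du = -36; the area of that piece is 36.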